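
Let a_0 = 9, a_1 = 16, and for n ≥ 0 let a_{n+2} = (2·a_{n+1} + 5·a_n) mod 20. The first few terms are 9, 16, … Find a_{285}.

We have a_0 = 9; a_1 = 16; a_2 = 17; a_3 = 14; a_4 = 13; a_5 = 16; a_6 = 17.
Since (a_5, a_6) = (a_1, a_2) = (16, 17) (two consecutive terms determine the rest), the sequence is eventually periodic: after a pre-period of length 1 it cycles with period 4.
For n ≥ 1, a_n depends only on (n - 1) mod 4. (285 - 1) mod 4 = 0, so a_{285} = a_1 = 16.

16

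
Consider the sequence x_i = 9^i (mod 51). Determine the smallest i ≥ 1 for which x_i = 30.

Computing terms: x_0 = 1,  x_1 = 9,  x_2 = 30,  x_3 = 15,  x_4 = 33,  x_5 = 42,  x_6 = 21,  x_7 = 36,  x_8 = 18,  x_9 = 9.
Since x_9 = x_1 = 9, the sequence is eventually periodic: after a pre-period of length 1 it cycles with period 8.
The value 30 first appears (with i ≥ 1) at x_2.

2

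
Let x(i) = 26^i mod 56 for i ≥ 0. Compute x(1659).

48

We have x(0) = 1,  x(1) = 26,  x(2) = 4,  x(3) = 48,  x(4) = 16,  x(5) = 24,  x(6) = 8,  x(7) = 40,  x(8) = 32,  x(9) = 48.
Since x(9) = x(3) = 48, the sequence is eventually periodic: after a pre-period of length 3 it cycles with period 6.
For i ≥ 3, x(i) depends only on (i - 3) mod 6. (1659 - 3) mod 6 = 0, so x(1659) = x(3) = 48.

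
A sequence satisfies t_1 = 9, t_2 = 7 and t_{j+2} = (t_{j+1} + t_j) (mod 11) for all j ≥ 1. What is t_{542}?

Computing terms: t_1 = 9,  t_2 = 7,  t_3 = 5,  t_4 = 1,  t_5 = 6,  t_6 = 7,  t_7 = 2,  t_8 = 9,  t_9 = 0,  t_{10} = 9,  t_{11} = 9,  t_{12} = 7.
Since (t_{11}, t_{12}) = (t_1, t_2) = (9, 7) (two consecutive terms determine the rest), the sequence is periodic with period 10.
So t_{542} = t_{1 + ((542-1) mod 10)} = t_2 = 7.

7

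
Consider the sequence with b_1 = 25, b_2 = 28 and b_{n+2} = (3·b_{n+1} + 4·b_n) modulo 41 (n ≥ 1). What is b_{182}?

b_1 = 25, b_2 = 28, b_3 = 20, b_4 = 8, b_5 = 22, b_6 = 16, b_7 = 13, b_8 = 21, b_9 = 33, b_{10} = 19, b_{11} = 25, b_{12} = 28.
Since (b_{11}, b_{12}) = (b_1, b_2) = (25, 28) (two consecutive terms determine the rest), the sequence is periodic with period 10.
(182 - 1) mod 10 = 1, so b_{182} = b_2 = 28.

28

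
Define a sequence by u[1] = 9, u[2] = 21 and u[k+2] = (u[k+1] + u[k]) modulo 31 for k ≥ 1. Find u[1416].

We have u[1] = 9, u[2] = 21, u[3] = 30, u[4] = 20, u[5] = 19, u[6] = 8, u[7] = 27, u[8] = 4, u[9] = 0, u[10] = 4, u[11] = 4, u[12] = 8, u[13] = 12, u[14] = 20, u[15] = 1, u[16] = 21, u[17] = 22, u[18] = 12, u[19] = 3, u[20] = 15, u[21] = 18, u[22] = 2, u[23] = 20, u[24] = 22, u[25] = 11, u[26] = 2, u[27] = 13, u[28] = 15, u[29] = 28, u[30] = 12, u[31] = 9, u[32] = 21.
The sequence repeats with period 30.
So u[1416] = u[1 + ((1416-1) mod 30)] = u[6] = 8.

8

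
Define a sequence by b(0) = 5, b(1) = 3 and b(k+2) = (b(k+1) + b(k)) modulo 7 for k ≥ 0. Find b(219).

3

b(0) = 5; b(1) = 3; b(2) = 1; b(3) = 4; b(4) = 5; b(5) = 2; b(6) = 0; b(7) = 2; b(8) = 2; b(9) = 4; b(10) = 6; b(11) = 3; b(12) = 2; b(13) = 5; b(14) = 0; b(15) = 5; b(16) = 5; b(17) = 3.
Since (b(16), b(17)) = (b(0), b(1)) = (5, 3) (two consecutive terms determine the rest), the sequence is periodic with period 16.
So b(219) = b(0 + ((219-0) mod 16)) = b(11) = 3.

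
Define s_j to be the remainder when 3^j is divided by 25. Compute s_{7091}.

We have s_1 = 3; s_2 = 9; s_3 = 2; s_4 = 6; s_5 = 18; s_6 = 4; s_7 = 12; s_8 = 11; s_9 = 8; s_{10} = 24; s_{11} = 22; s_{12} = 16; s_{13} = 23; s_{14} = 19; s_{15} = 7; s_{16} = 21; s_{17} = 13; s_{18} = 14; s_{19} = 17; s_{20} = 1; s_{21} = 3.
The sequence repeats with period 20.
(7091 - 1) mod 20 = 10, so s_{7091} = s_{11} = 22.

22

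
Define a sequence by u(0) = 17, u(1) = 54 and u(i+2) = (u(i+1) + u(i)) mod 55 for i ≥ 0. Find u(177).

2

Listing terms: u(0) = 17, u(1) = 54, u(2) = 16, u(3) = 15, u(4) = 31, u(5) = 46, u(6) = 22, u(7) = 13, u(8) = 35, u(9) = 48, u(10) = 28, u(11) = 21, u(12) = 49, u(13) = 15, u(14) = 9, u(15) = 24, u(16) = 33, u(17) = 2, u(18) = 35, u(19) = 37, u(20) = 17, u(21) = 54.
The sequence repeats with period 20.
(177 - 0) mod 20 = 17, so u(177) = u(17) = 2.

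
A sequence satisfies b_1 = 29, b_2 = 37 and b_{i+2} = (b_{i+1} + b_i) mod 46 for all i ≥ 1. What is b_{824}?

23

b_1 = 29; b_2 = 37; b_3 = 20; b_4 = 11; b_5 = 31; b_6 = 42; b_7 = 27; b_8 = 23; b_9 = 4; b_{10} = 27; b_{11} = 31; b_{12} = 12; b_{13} = 43; b_{14} = 9; b_{15} = 6; b_{16} = 15; b_{17} = 21; b_{18} = 36; b_{19} = 11; b_{20} = 1; b_{21} = 12; b_{22} = 13; b_{23} = 25; b_{24} = 38; b_{25} = 17; b_{26} = 9; b_{27} = 26; b_{28} = 35; b_{29} = 15; b_{30} = 4; b_{31} = 19; b_{32} = 23; b_{33} = 42; b_{34} = 19; b_{35} = 15; b_{36} = 34; b_{37} = 3; b_{38} = 37; b_{39} = 40; b_{40} = 31; b_{41} = 25; b_{42} = 10; b_{43} = 35; b_{44} = 45; b_{45} = 34; b_{46} = 33; b_{47} = 21; b_{48} = 8; b_{49} = 29; b_{50} = 37.
Since (b_{49}, b_{50}) = (b_1, b_2) = (29, 37) (two consecutive terms determine the rest), the sequence is periodic with period 48.
(824 - 1) mod 48 = 7, so b_{824} = b_8 = 23.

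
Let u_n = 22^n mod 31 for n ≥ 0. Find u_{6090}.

Computing terms: u_0 = 1, u_1 = 22, u_2 = 19, u_3 = 15, u_4 = 20, u_5 = 6, u_6 = 8, u_7 = 21, u_8 = 28, u_9 = 27, u_{10} = 5, u_{11} = 17, u_{12} = 2, u_{13} = 13, u_{14} = 7, u_{15} = 30, u_{16} = 9, u_{17} = 12, u_{18} = 16, u_{19} = 11, u_{20} = 25, u_{21} = 23, u_{22} = 10, u_{23} = 3, u_{24} = 4, u_{25} = 26, u_{26} = 14, u_{27} = 29, u_{28} = 18, u_{29} = 24, u_{30} = 1.
The sequence repeats with period 30.
So u_{6090} = u_{0 + ((6090-0) mod 30)} = u_0 = 1.

1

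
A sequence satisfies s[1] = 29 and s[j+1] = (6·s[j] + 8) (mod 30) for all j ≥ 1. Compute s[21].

Computing terms: s[1] = 29, s[2] = 2, s[3] = 20, s[4] = 8, s[5] = 26, s[6] = 14, s[7] = 2.
Since s[7] = s[2] = 2, the sequence is eventually periodic: after a pre-period of length 1 it cycles with period 5.
For j ≥ 2, s[j] depends only on (j - 2) mod 5. (21 - 2) mod 5 = 4, so s[21] = s[6] = 14.

14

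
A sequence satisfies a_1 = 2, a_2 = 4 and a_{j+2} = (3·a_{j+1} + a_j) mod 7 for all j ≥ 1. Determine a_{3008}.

5

Computing terms: a_1 = 2; a_2 = 4; a_3 = 0; a_4 = 4; a_5 = 5; a_6 = 5; a_7 = 6; a_8 = 2; a_9 = 5; a_{10} = 3; a_{11} = 0; a_{12} = 3; a_{13} = 2; a_{14} = 2; a_{15} = 1; a_{16} = 5; a_{17} = 2; a_{18} = 4.
The sequence repeats with period 16.
(3008 - 1) mod 16 = 15, so a_{3008} = a_{16} = 5.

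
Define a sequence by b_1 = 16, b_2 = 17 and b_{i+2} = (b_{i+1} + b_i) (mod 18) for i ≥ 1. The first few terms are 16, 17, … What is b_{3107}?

We have b_1 = 16,  b_2 = 17,  b_3 = 15,  b_4 = 14,  b_5 = 11,  b_6 = 7,  b_7 = 0,  b_8 = 7,  b_9 = 7,  b_{10} = 14,  b_{11} = 3,  b_{12} = 17,  b_{13} = 2,  b_{14} = 1,  b_{15} = 3,  b_{16} = 4,  b_{17} = 7,  b_{18} = 11,  b_{19} = 0,  b_{20} = 11,  b_{21} = 11,  b_{22} = 4,  b_{23} = 15,  b_{24} = 1,  b_{25} = 16,  b_{26} = 17.
The sequence repeats with period 24.
(3107 - 1) mod 24 = 10, so b_{3107} = b_{11} = 3.

3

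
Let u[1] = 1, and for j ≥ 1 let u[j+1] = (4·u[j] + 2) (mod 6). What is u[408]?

2

u[1] = 1,  u[2] = 0,  u[3] = 2,  u[4] = 4,  u[5] = 0.
Since u[5] = u[2] = 0, the sequence is eventually periodic: after a pre-period of length 1 it cycles with period 3.
For j ≥ 2, u[j] depends only on (j - 2) mod 3. (408 - 2) mod 3 = 1, so u[408] = u[3] = 2.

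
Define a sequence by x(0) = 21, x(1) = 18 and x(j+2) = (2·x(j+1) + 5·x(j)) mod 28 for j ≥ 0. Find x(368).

21

We have x(0) = 21, x(1) = 18, x(2) = 1, x(3) = 8, x(4) = 21, x(5) = 26, x(6) = 17, x(7) = 24, x(8) = 21, x(9) = 22, x(10) = 9, x(11) = 16, x(12) = 21, x(13) = 10, x(14) = 13, x(15) = 20, x(16) = 21, x(17) = 2, x(18) = 25, x(19) = 4, x(20) = 21, x(21) = 6, x(22) = 5, x(23) = 12, x(24) = 21, x(25) = 18.
Since (x(24), x(25)) = (x(0), x(1)) = (21, 18) (two consecutive terms determine the rest), the sequence is periodic with period 24.
So x(368) = x(0 + ((368-0) mod 24)) = x(8) = 21.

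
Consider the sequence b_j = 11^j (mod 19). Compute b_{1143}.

We have b_0 = 1,  b_1 = 11,  b_2 = 7,  b_3 = 1.
The sequence repeats with period 3.
(1143 - 0) mod 3 = 0, so b_{1143} = b_0 = 1.

1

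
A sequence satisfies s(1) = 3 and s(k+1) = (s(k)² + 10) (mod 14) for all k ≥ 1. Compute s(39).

Listing terms: s(1) = 3, s(2) = 5, s(3) = 7, s(4) = 3.
The sequence repeats with period 3.
(39 - 1) mod 3 = 2, so s(39) = s(3) = 7.

7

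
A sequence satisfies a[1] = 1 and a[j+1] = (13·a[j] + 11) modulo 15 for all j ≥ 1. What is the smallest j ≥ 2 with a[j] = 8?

Listing terms: a[1] = 1, a[2] = 9, a[3] = 8, a[4] = 10, a[5] = 6, a[6] = 14, a[7] = 13, a[8] = 0, a[9] = 11, a[10] = 4, a[11] = 3, a[12] = 5, a[13] = 1.
The sequence repeats with period 12.
The value 8 first appears (with j ≥ 2) at a[3].

3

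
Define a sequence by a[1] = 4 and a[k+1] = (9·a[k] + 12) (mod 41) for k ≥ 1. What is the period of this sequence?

We have a[1] = 4,  a[2] = 7,  a[3] = 34,  a[4] = 31,  a[5] = 4.
The sequence repeats with period 4.

4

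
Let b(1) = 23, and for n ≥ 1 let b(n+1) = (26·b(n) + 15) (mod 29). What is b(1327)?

13

Listing terms: b(1) = 23,  b(2) = 4,  b(3) = 3,  b(4) = 6,  b(5) = 26,  b(6) = 24,  b(7) = 1,  b(8) = 12,  b(9) = 8,  b(10) = 20,  b(11) = 13,  b(12) = 5,  b(13) = 0,  b(14) = 15,  b(15) = 28,  b(16) = 18,  b(17) = 19,  b(18) = 16,  b(19) = 25,  b(20) = 27,  b(21) = 21,  b(22) = 10,  b(23) = 14,  b(24) = 2,  b(25) = 9,  b(26) = 17,  b(27) = 22,  b(28) = 7,  b(29) = 23.
Since b(29) = b(1) = 23, the sequence is periodic with period 28.
So b(1327) = b(1 + ((1327-1) mod 28)) = b(11) = 13.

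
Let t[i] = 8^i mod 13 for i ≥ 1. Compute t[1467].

5

Computing terms: t[1] = 8, t[2] = 12, t[3] = 5, t[4] = 1, t[5] = 8.
The sequence repeats with period 4.
So t[1467] = t[1 + ((1467-1) mod 4)] = t[3] = 5.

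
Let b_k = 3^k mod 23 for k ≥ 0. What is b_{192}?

13

Computing terms: b_0 = 1,  b_1 = 3,  b_2 = 9,  b_3 = 4,  b_4 = 12,  b_5 = 13,  b_6 = 16,  b_7 = 2,  b_8 = 6,  b_9 = 18,  b_{10} = 8,  b_{11} = 1.
The sequence repeats with period 11.
(192 - 0) mod 11 = 5, so b_{192} = b_5 = 13.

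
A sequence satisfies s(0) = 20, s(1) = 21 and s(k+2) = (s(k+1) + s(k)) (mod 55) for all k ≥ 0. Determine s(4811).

54

We have s(0) = 20,  s(1) = 21,  s(2) = 41,  s(3) = 7,  s(4) = 48,  s(5) = 0,  s(6) = 48,  s(7) = 48,  s(8) = 41,  s(9) = 34,  s(10) = 20,  s(11) = 54,  s(12) = 19,  s(13) = 18,  s(14) = 37,  s(15) = 0,  s(16) = 37,  s(17) = 37,  s(18) = 19,  s(19) = 1,  s(20) = 20,  s(21) = 21.
The sequence repeats with period 20.
(4811 - 0) mod 20 = 11, so s(4811) = s(11) = 54.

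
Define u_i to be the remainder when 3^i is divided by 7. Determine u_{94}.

4

We have u_1 = 3; u_2 = 2; u_3 = 6; u_4 = 4; u_5 = 5; u_6 = 1; u_7 = 3.
The sequence repeats with period 6.
(94 - 1) mod 6 = 3, so u_{94} = u_4 = 4.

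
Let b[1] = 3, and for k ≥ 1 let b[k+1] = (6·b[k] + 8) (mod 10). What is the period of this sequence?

5

Listing terms: b[1] = 3, b[2] = 6, b[3] = 4, b[4] = 2, b[5] = 0, b[6] = 8, b[7] = 6.
Since b[7] = b[2] = 6, the sequence is eventually periodic: after a pre-period of length 1 it cycles with period 5.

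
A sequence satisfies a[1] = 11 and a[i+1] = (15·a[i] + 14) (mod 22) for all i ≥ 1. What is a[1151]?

11

We have a[1] = 11, a[2] = 3, a[3] = 15, a[4] = 19, a[5] = 13, a[6] = 11.
The sequence repeats with period 5.
So a[1151] = a[1 + ((1151-1) mod 5)] = a[1] = 11.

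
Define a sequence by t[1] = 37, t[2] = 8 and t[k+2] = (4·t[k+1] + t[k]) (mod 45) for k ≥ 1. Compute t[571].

33

We have t[1] = 37,  t[2] = 8,  t[3] = 24,  t[4] = 14,  t[5] = 35,  t[6] = 19,  t[7] = 21,  t[8] = 13,  t[9] = 28,  t[10] = 35,  t[11] = 33,  t[12] = 32,  t[13] = 26,  t[14] = 1,  t[15] = 30,  t[16] = 31,  t[17] = 19,  t[18] = 17,  t[19] = 42,  t[20] = 5,  t[21] = 17,  t[22] = 28,  t[23] = 39,  t[24] = 4,  t[25] = 10,  t[26] = 44,  t[27] = 6,  t[28] = 23,  t[29] = 8,  t[30] = 10,  t[31] = 3,  t[32] = 22,  t[33] = 1,  t[34] = 26,  t[35] = 15,  t[36] = 41,  t[37] = 44,  t[38] = 37,  t[39] = 12,  t[40] = 40,  t[41] = 37,  t[42] = 8.
Since (t[41], t[42]) = (t[1], t[2]) = (37, 8) (two consecutive terms determine the rest), the sequence is periodic with period 40.
So t[571] = t[1 + ((571-1) mod 40)] = t[11] = 33.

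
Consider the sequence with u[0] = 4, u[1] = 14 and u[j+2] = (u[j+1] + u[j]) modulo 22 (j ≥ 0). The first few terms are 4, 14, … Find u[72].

Listing terms: u[0] = 4,  u[1] = 14,  u[2] = 18,  u[3] = 10,  u[4] = 6,  u[5] = 16,  u[6] = 0,  u[7] = 16,  u[8] = 16,  u[9] = 10,  u[10] = 4,  u[11] = 14.
The sequence repeats with period 10.
(72 - 0) mod 10 = 2, so u[72] = u[2] = 18.

18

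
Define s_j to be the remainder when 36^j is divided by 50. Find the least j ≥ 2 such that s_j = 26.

5

We have s_1 = 36, s_2 = 46, s_3 = 6, s_4 = 16, s_5 = 26, s_6 = 36.
Since s_6 = s_1 = 36, the sequence is periodic with period 5.
The value 26 first appears (with j ≥ 2) at s_5.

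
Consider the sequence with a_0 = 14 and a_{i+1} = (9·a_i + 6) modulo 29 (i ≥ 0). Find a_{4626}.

We have a_0 = 14,  a_1 = 16,  a_2 = 5,  a_3 = 22,  a_4 = 1,  a_5 = 15,  a_6 = 25,  a_7 = 28,  a_8 = 26,  a_9 = 8,  a_{10} = 20,  a_{11} = 12,  a_{12} = 27,  a_{13} = 17,  a_{14} = 14.
The sequence repeats with period 14.
So a_{4626} = a_{0 + ((4626-0) mod 14)} = a_6 = 25.

25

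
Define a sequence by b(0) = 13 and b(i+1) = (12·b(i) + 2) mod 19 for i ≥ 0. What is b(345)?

Listing terms: b(0) = 13; b(1) = 6; b(2) = 17; b(3) = 16; b(4) = 4; b(5) = 12; b(6) = 13.
The sequence repeats with period 6.
So b(345) = b(0 + ((345-0) mod 6)) = b(3) = 16.

16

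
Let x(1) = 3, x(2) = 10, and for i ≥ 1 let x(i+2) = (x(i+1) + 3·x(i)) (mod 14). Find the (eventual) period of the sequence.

Listing terms: x(1) = 3, x(2) = 10, x(3) = 5, x(4) = 7, x(5) = 8, x(6) = 1, x(7) = 11, x(8) = 0, x(9) = 5, x(10) = 5, x(11) = 6, x(12) = 7, x(13) = 11, x(14) = 4, x(15) = 9, x(16) = 7, x(17) = 6, x(18) = 13, x(19) = 3, x(20) = 0, x(21) = 9, x(22) = 9, x(23) = 8, x(24) = 7, x(25) = 3, x(26) = 10.
The sequence repeats with period 24.

24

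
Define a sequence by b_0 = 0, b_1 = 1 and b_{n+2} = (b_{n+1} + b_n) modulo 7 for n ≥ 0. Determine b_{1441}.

1

b_0 = 0,  b_1 = 1,  b_2 = 1,  b_3 = 2,  b_4 = 3,  b_5 = 5,  b_6 = 1,  b_7 = 6,  b_8 = 0,  b_9 = 6,  b_{10} = 6,  b_{11} = 5,  b_{12} = 4,  b_{13} = 2,  b_{14} = 6,  b_{15} = 1,  b_{16} = 0,  b_{17} = 1.
The sequence repeats with period 16.
So b_{1441} = b_{0 + ((1441-0) mod 16)} = b_1 = 1.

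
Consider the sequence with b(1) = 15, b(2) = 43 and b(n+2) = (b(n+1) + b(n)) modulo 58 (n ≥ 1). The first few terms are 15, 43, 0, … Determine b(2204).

Computing terms: b(1) = 15,  b(2) = 43,  b(3) = 0,  b(4) = 43,  b(5) = 43,  b(6) = 28,  b(7) = 13,  b(8) = 41,  b(9) = 54,  b(10) = 37,  b(11) = 33,  b(12) = 12,  b(13) = 45,  b(14) = 57,  b(15) = 44,  b(16) = 43,  b(17) = 29,  b(18) = 14,  b(19) = 43,  b(20) = 57,  b(21) = 42,  b(22) = 41,  b(23) = 25,  b(24) = 8,  b(25) = 33,  b(26) = 41,  b(27) = 16,  b(28) = 57,  b(29) = 15,  b(30) = 14,  b(31) = 29,  b(32) = 43,  b(33) = 14,  b(34) = 57,  b(35) = 13,  b(36) = 12,  b(37) = 25,  b(38) = 37,  b(39) = 4,  b(40) = 41,  b(41) = 45,  b(42) = 28,  b(43) = 15,  b(44) = 43.
Since (b(43), b(44)) = (b(1), b(2)) = (15, 43) (two consecutive terms determine the rest), the sequence is periodic with period 42.
(2204 - 1) mod 42 = 19, so b(2204) = b(20) = 57.

57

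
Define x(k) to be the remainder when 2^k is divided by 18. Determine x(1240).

Computing terms: x(0) = 1,  x(1) = 2,  x(2) = 4,  x(3) = 8,  x(4) = 16,  x(5) = 14,  x(6) = 10,  x(7) = 2.
Since x(7) = x(1) = 2, the sequence is eventually periodic: after a pre-period of length 1 it cycles with period 6.
For k ≥ 1, x(k) depends only on (k - 1) mod 6. (1240 - 1) mod 6 = 3, so x(1240) = x(4) = 16.

16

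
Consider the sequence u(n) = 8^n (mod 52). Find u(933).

8

u(0) = 1; u(1) = 8; u(2) = 12; u(3) = 44; u(4) = 40; u(5) = 8.
Since u(5) = u(1) = 8, the sequence is eventually periodic: after a pre-period of length 1 it cycles with period 4.
For n ≥ 1, u(n) depends only on (n - 1) mod 4. (933 - 1) mod 4 = 0, so u(933) = u(1) = 8.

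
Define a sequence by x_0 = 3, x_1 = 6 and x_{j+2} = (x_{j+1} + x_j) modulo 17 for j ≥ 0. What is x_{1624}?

7

Computing terms: x_0 = 3, x_1 = 6, x_2 = 9, x_3 = 15, x_4 = 7, x_5 = 5, x_6 = 12, x_7 = 0, x_8 = 12, x_9 = 12, x_{10} = 7, x_{11} = 2, x_{12} = 9, x_{13} = 11, x_{14} = 3, x_{15} = 14, x_{16} = 0, x_{17} = 14, x_{18} = 14, x_{19} = 11, x_{20} = 8, x_{21} = 2, x_{22} = 10, x_{23} = 12, x_{24} = 5, x_{25} = 0, x_{26} = 5, x_{27} = 5, x_{28} = 10, x_{29} = 15, x_{30} = 8, x_{31} = 6, x_{32} = 14, x_{33} = 3, x_{34} = 0, x_{35} = 3, x_{36} = 3, x_{37} = 6.
Since (x_{36}, x_{37}) = (x_0, x_1) = (3, 6) (two consecutive terms determine the rest), the sequence is periodic with period 36.
So x_{1624} = x_{0 + ((1624-0) mod 36)} = x_4 = 7.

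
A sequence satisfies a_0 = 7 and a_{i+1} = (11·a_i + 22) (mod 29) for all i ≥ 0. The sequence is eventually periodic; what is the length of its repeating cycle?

28

Computing terms: a_0 = 7, a_1 = 12, a_2 = 9, a_3 = 5, a_4 = 19, a_5 = 28, a_6 = 11, a_7 = 27, a_8 = 0, a_9 = 22, a_{10} = 3, a_{11} = 26, a_{12} = 18, a_{13} = 17, a_{14} = 6, a_{15} = 1, a_{16} = 4, a_{17} = 8, a_{18} = 23, a_{19} = 14, a_{20} = 2, a_{21} = 15, a_{22} = 13, a_{23} = 20, a_{24} = 10, a_{25} = 16, a_{26} = 24, a_{27} = 25, a_{28} = 7.
The sequence repeats with period 28.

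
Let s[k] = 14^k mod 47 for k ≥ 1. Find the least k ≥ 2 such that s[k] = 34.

20

Computing terms: s[1] = 14, s[2] = 8, s[3] = 18, s[4] = 17, s[5] = 3, s[6] = 42, s[7] = 24, s[8] = 7, s[9] = 4, s[10] = 9, s[11] = 32, s[12] = 25, s[13] = 21, s[14] = 12, s[15] = 27, s[16] = 2, s[17] = 28, s[18] = 16, s[19] = 36, s[20] = 34, s[21] = 6, s[22] = 37, s[23] = 1, s[24] = 14.
The sequence repeats with period 23.
The value 34 first appears (with k ≥ 2) at s[20].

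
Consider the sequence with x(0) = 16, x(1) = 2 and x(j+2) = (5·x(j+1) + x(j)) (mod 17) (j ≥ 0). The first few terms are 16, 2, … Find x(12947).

Computing terms: x(0) = 16, x(1) = 2, x(2) = 9, x(3) = 13, x(4) = 6, x(5) = 9, x(6) = 0, x(7) = 9, x(8) = 11, x(9) = 13, x(10) = 8, x(11) = 2, x(12) = 1, x(13) = 7, x(14) = 2, x(15) = 0, x(16) = 2, x(17) = 10, x(18) = 1, x(19) = 15, x(20) = 8, x(21) = 4, x(22) = 11, x(23) = 8, x(24) = 0, x(25) = 8, x(26) = 6, x(27) = 4, x(28) = 9, x(29) = 15, x(30) = 16, x(31) = 10, x(32) = 15, x(33) = 0, x(34) = 15, x(35) = 7, x(36) = 16, x(37) = 2.
Since (x(36), x(37)) = (x(0), x(1)) = (16, 2) (two consecutive terms determine the rest), the sequence is periodic with period 36.
(12947 - 0) mod 36 = 23, so x(12947) = x(23) = 8.

8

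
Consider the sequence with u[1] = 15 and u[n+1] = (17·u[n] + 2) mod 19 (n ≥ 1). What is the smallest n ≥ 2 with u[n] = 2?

We have u[1] = 15,  u[2] = 10,  u[3] = 1,  u[4] = 0,  u[5] = 2,  u[6] = 17,  u[7] = 6,  u[8] = 9,  u[9] = 3,  u[10] = 15.
The sequence repeats with period 9.
The value 2 first appears (with n ≥ 2) at u[5].

5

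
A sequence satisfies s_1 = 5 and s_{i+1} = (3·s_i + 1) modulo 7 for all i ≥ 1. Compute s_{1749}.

We have s_1 = 5,  s_2 = 2,  s_3 = 0,  s_4 = 1,  s_5 = 4,  s_6 = 6,  s_7 = 5.
Since s_7 = s_1 = 5, the sequence is periodic with period 6.
So s_{1749} = s_{1 + ((1749-1) mod 6)} = s_3 = 0.

0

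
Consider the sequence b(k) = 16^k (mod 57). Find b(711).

1

Computing terms: b(0) = 1,  b(1) = 16,  b(2) = 28,  b(3) = 49,  b(4) = 43,  b(5) = 4,  b(6) = 7,  b(7) = 55,  b(8) = 25,  b(9) = 1.
The sequence repeats with period 9.
So b(711) = b(0 + ((711-0) mod 9)) = b(0) = 1.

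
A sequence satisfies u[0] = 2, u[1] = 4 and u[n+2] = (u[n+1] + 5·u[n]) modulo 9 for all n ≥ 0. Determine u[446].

Computing terms: u[0] = 2,  u[1] = 4,  u[2] = 5,  u[3] = 7,  u[4] = 5,  u[5] = 4,  u[6] = 2,  u[7] = 4.
The sequence repeats with period 6.
So u[446] = u[0 + ((446-0) mod 6)] = u[2] = 5.

5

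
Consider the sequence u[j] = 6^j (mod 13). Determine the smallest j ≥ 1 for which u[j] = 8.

u[0] = 1,  u[1] = 6,  u[2] = 10,  u[3] = 8,  u[4] = 9,  u[5] = 2,  u[6] = 12,  u[7] = 7,  u[8] = 3,  u[9] = 5,  u[10] = 4,  u[11] = 11,  u[12] = 1.
The sequence repeats with period 12.
The value 8 first appears (with j ≥ 1) at u[3].

3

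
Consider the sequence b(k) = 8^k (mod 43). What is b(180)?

41

We have b(0) = 1, b(1) = 8, b(2) = 21, b(3) = 39, b(4) = 11, b(5) = 2, b(6) = 16, b(7) = 42, b(8) = 35, b(9) = 22, b(10) = 4, b(11) = 32, b(12) = 41, b(13) = 27, b(14) = 1.
Since b(14) = b(0) = 1, the sequence is periodic with period 14.
(180 - 0) mod 14 = 12, so b(180) = b(12) = 41.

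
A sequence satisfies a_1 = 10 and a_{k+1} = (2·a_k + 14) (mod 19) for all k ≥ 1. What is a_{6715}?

Computing terms: a_1 = 10, a_2 = 15, a_3 = 6, a_4 = 7, a_5 = 9, a_6 = 13, a_7 = 2, a_8 = 18, a_9 = 12, a_{10} = 0, a_{11} = 14, a_{12} = 4, a_{13} = 3, a_{14} = 1, a_{15} = 16, a_{16} = 8, a_{17} = 11, a_{18} = 17, a_{19} = 10.
Since a_{19} = a_1 = 10, the sequence is periodic with period 18.
So a_{6715} = a_{1 + ((6715-1) mod 18)} = a_1 = 10.

10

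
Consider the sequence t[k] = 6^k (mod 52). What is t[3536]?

16

Listing terms: t[0] = 1; t[1] = 6; t[2] = 36; t[3] = 8; t[4] = 48; t[5] = 28; t[6] = 12; t[7] = 20; t[8] = 16; t[9] = 44; t[10] = 4; t[11] = 24; t[12] = 40; t[13] = 32; t[14] = 36.
Since t[14] = t[2] = 36, the sequence is eventually periodic: after a pre-period of length 2 it cycles with period 12.
For k ≥ 2, t[k] depends only on (k - 2) mod 12. (3536 - 2) mod 12 = 6, so t[3536] = t[8] = 16.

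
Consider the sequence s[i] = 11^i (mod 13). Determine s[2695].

Listing terms: s[1] = 11; s[2] = 4; s[3] = 5; s[4] = 3; s[5] = 7; s[6] = 12; s[7] = 2; s[8] = 9; s[9] = 8; s[10] = 10; s[11] = 6; s[12] = 1; s[13] = 11.
Since s[13] = s[1] = 11, the sequence is periodic with period 12.
(2695 - 1) mod 12 = 6, so s[2695] = s[7] = 2.

2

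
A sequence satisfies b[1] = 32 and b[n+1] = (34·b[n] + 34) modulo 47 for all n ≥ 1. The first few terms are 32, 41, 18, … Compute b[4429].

Listing terms: b[1] = 32; b[2] = 41; b[3] = 18; b[4] = 35; b[5] = 2; b[6] = 8; b[7] = 24; b[8] = 4; b[9] = 29; b[10] = 33; b[11] = 28; b[12] = 46; b[13] = 0; b[14] = 34; b[15] = 15; b[16] = 27; b[17] = 12; b[18] = 19; b[19] = 22; b[20] = 30; b[21] = 20; b[22] = 9; b[23] = 11; b[24] = 32.
Since b[24] = b[1] = 32, the sequence is periodic with period 23.
So b[4429] = b[1 + ((4429-1) mod 23)] = b[13] = 0.

0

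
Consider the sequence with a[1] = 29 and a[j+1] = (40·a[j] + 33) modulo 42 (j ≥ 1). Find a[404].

17

a[1] = 29, a[2] = 17, a[3] = 41, a[4] = 35, a[5] = 5, a[6] = 23, a[7] = 29.
The sequence repeats with period 6.
(404 - 1) mod 6 = 1, so a[404] = a[2] = 17.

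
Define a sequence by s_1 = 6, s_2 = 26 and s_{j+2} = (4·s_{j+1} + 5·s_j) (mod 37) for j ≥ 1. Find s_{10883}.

25

Computing terms: s_1 = 6,  s_2 = 26,  s_3 = 23,  s_4 = 0,  s_5 = 4,  s_6 = 16,  s_7 = 10,  s_8 = 9,  s_9 = 12,  s_{10} = 19,  s_{11} = 25,  s_{12} = 10,  s_{13} = 17,  s_{14} = 7,  s_{15} = 2,  s_{16} = 6,  s_{17} = 34,  s_{18} = 18,  s_{19} = 20,  s_{20} = 22,  s_{21} = 3,  s_{22} = 11,  s_{23} = 22,  s_{24} = 32,  s_{25} = 16,  s_{26} = 2,  s_{27} = 14,  s_{28} = 29,  s_{29} = 1,  s_{30} = 1,  s_{31} = 9,  s_{32} = 4,  s_{33} = 24,  s_{34} = 5,  s_{35} = 29,  s_{36} = 30,  s_{37} = 6,  s_{38} = 26.
The sequence repeats with period 36.
So s_{10883} = s_{1 + ((10883-1) mod 36)} = s_{11} = 25.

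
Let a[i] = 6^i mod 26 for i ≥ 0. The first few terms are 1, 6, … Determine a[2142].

12

We have a[0] = 1,  a[1] = 6,  a[2] = 10,  a[3] = 8,  a[4] = 22,  a[5] = 2,  a[6] = 12,  a[7] = 20,  a[8] = 16,  a[9] = 18,  a[10] = 4,  a[11] = 24,  a[12] = 14,  a[13] = 6.
Since a[13] = a[1] = 6, the sequence is eventually periodic: after a pre-period of length 1 it cycles with period 12.
For i ≥ 1, a[i] depends only on (i - 1) mod 12. (2142 - 1) mod 12 = 5, so a[2142] = a[6] = 12.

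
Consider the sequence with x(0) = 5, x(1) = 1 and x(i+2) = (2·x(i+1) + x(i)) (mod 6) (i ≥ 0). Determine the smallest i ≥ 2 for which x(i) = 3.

We have x(0) = 5, x(1) = 1, x(2) = 1, x(3) = 3, x(4) = 1, x(5) = 5, x(6) = 5, x(7) = 3, x(8) = 5, x(9) = 1.
The sequence repeats with period 8.
The value 3 first appears (with i ≥ 2) at x(3).

3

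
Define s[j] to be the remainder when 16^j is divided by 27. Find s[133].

25

s[1] = 16,  s[2] = 13,  s[3] = 19,  s[4] = 7,  s[5] = 4,  s[6] = 10,  s[7] = 25,  s[8] = 22,  s[9] = 1,  s[10] = 16.
Since s[10] = s[1] = 16, the sequence is periodic with period 9.
So s[133] = s[1 + ((133-1) mod 9)] = s[7] = 25.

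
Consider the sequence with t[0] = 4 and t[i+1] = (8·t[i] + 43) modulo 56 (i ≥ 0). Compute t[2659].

3

t[0] = 4, t[1] = 19, t[2] = 27, t[3] = 35, t[4] = 43, t[5] = 51, t[6] = 3, t[7] = 11, t[8] = 19.
Since t[8] = t[1] = 19, the sequence is eventually periodic: after a pre-period of length 1 it cycles with period 7.
For i ≥ 1, t[i] depends only on (i - 1) mod 7. (2659 - 1) mod 7 = 5, so t[2659] = t[6] = 3.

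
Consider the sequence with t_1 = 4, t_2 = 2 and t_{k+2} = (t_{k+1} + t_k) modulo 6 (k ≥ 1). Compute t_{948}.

We have t_1 = 4,  t_2 = 2,  t_3 = 0,  t_4 = 2,  t_5 = 2,  t_6 = 4,  t_7 = 0,  t_8 = 4,  t_9 = 4,  t_{10} = 2.
Since (t_9, t_{10}) = (t_1, t_2) = (4, 2) (two consecutive terms determine the rest), the sequence is periodic with period 8.
(948 - 1) mod 8 = 3, so t_{948} = t_4 = 2.

2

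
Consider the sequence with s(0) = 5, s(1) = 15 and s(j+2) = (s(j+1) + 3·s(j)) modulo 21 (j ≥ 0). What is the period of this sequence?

Computing terms: s(0) = 5, s(1) = 15, s(2) = 9, s(3) = 12, s(4) = 18, s(5) = 12, s(6) = 3, s(7) = 18, s(8) = 6, s(9) = 18, s(10) = 15, s(11) = 6, s(12) = 9, s(13) = 6, s(14) = 12, s(15) = 9, s(16) = 3, s(17) = 9, s(18) = 18, s(19) = 3, s(20) = 15, s(21) = 3, s(22) = 6, s(23) = 15, s(24) = 12, s(25) = 15, s(26) = 9.
Since (s(25), s(26)) = (s(1), s(2)) = (15, 9) (two consecutive terms determine the rest), the sequence is eventually periodic: after a pre-period of length 1 it cycles with period 24.

24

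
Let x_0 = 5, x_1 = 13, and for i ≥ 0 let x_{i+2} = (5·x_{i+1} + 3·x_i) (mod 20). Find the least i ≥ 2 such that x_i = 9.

19

Listing terms: x_0 = 5; x_1 = 13; x_2 = 0; x_3 = 19; x_4 = 15; x_5 = 12; x_6 = 5; x_7 = 1; x_8 = 0; x_9 = 3; x_{10} = 15; x_{11} = 4; x_{12} = 5; x_{13} = 17; x_{14} = 0; x_{15} = 11; x_{16} = 15; x_{17} = 8; x_{18} = 5; x_{19} = 9; x_{20} = 0; x_{21} = 7; x_{22} = 15; x_{23} = 16; x_{24} = 5; x_{25} = 13.
Since (x_{24}, x_{25}) = (x_0, x_1) = (5, 13) (two consecutive terms determine the rest), the sequence is periodic with period 24.
The value 9 first appears (with i ≥ 2) at x_{19}.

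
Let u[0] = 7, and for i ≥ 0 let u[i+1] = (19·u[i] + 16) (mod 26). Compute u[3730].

9

u[0] = 7, u[1] = 19, u[2] = 13, u[3] = 3, u[4] = 21, u[5] = 25, u[6] = 23, u[7] = 11, u[8] = 17, u[9] = 1, u[10] = 9, u[11] = 5, u[12] = 7.
The sequence repeats with period 12.
So u[3730] = u[0 + ((3730-0) mod 12)] = u[10] = 9.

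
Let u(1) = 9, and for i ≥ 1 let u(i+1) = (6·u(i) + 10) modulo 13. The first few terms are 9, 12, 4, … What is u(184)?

Listing terms: u(1) = 9; u(2) = 12; u(3) = 4; u(4) = 8; u(5) = 6; u(6) = 7; u(7) = 0; u(8) = 10; u(9) = 5; u(10) = 1; u(11) = 3; u(12) = 2; u(13) = 9.
Since u(13) = u(1) = 9, the sequence is periodic with period 12.
(184 - 1) mod 12 = 3, so u(184) = u(4) = 8.

8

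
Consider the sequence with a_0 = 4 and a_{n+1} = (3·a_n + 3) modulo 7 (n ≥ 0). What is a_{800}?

6

Listing terms: a_0 = 4; a_1 = 1; a_2 = 6; a_3 = 0; a_4 = 3; a_5 = 5; a_6 = 4.
The sequence repeats with period 6.
So a_{800} = a_{0 + ((800-0) mod 6)} = a_2 = 6.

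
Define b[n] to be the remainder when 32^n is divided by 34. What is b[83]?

b[0] = 1,  b[1] = 32,  b[2] = 4,  b[3] = 26,  b[4] = 16,  b[5] = 2,  b[6] = 30,  b[7] = 8,  b[8] = 18,  b[9] = 32.
Since b[9] = b[1] = 32, the sequence is eventually periodic: after a pre-period of length 1 it cycles with period 8.
For n ≥ 1, b[n] depends only on (n - 1) mod 8. (83 - 1) mod 8 = 2, so b[83] = b[3] = 26.

26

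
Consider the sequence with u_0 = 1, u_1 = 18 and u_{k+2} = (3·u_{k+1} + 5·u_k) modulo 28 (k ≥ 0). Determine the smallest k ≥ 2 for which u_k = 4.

4

Listing terms: u_0 = 1, u_1 = 18, u_2 = 3, u_3 = 15, u_4 = 4, u_5 = 3, u_6 = 1, u_7 = 18.
The sequence repeats with period 6.
The value 4 first appears (with k ≥ 2) at u_4.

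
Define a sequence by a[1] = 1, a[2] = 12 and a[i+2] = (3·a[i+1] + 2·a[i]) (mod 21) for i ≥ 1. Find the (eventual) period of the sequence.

48

Computing terms: a[1] = 1, a[2] = 12, a[3] = 17, a[4] = 12, a[5] = 7, a[6] = 3, a[7] = 2, a[8] = 12, a[9] = 19, a[10] = 18, a[11] = 8, a[12] = 18, a[13] = 7, a[14] = 15, a[15] = 17, a[16] = 18, a[17] = 4, a[18] = 6, a[19] = 5, a[20] = 6, a[21] = 7, a[22] = 12, a[23] = 8, a[24] = 6, a[25] = 13, a[26] = 9, a[27] = 11, a[28] = 9, a[29] = 7, a[30] = 18, a[31] = 5, a[32] = 9, a[33] = 16, a[34] = 3, a[35] = 20, a[36] = 3, a[37] = 7, a[38] = 6, a[39] = 11, a[40] = 3, a[41] = 10, a[42] = 15, a[43] = 2, a[44] = 15, a[45] = 7, a[46] = 9, a[47] = 20, a[48] = 15, a[49] = 1, a[50] = 12.
The sequence repeats with period 48.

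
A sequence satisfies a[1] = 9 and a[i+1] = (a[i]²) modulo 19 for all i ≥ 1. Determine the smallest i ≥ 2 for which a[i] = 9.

Computing terms: a[1] = 9,  a[2] = 5,  a[3] = 6,  a[4] = 17,  a[5] = 4,  a[6] = 16,  a[7] = 9.
Since a[7] = a[1] = 9, the sequence is periodic with period 6.
The value 9 next appears (with i ≥ 2) at a[7].

7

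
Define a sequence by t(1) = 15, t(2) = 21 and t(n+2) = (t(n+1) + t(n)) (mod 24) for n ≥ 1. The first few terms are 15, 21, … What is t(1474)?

21

Computing terms: t(1) = 15,  t(2) = 21,  t(3) = 12,  t(4) = 9,  t(5) = 21,  t(6) = 6,  t(7) = 3,  t(8) = 9,  t(9) = 12,  t(10) = 21,  t(11) = 9,  t(12) = 6,  t(13) = 15,  t(14) = 21.
Since (t(13), t(14)) = (t(1), t(2)) = (15, 21) (two consecutive terms determine the rest), the sequence is periodic with period 12.
So t(1474) = t(1 + ((1474-1) mod 12)) = t(10) = 21.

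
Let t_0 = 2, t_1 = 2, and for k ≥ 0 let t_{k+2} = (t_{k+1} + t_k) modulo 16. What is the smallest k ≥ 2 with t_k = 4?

2

Listing terms: t_0 = 2,  t_1 = 2,  t_2 = 4,  t_3 = 6,  t_4 = 10,  t_5 = 0,  t_6 = 10,  t_7 = 10,  t_8 = 4,  t_9 = 14,  t_{10} = 2,  t_{11} = 0,  t_{12} = 2,  t_{13} = 2.
The sequence repeats with period 12.
The value 4 first appears (with k ≥ 2) at t_2.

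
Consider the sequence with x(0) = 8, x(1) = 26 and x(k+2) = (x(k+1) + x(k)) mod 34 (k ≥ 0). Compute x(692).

Listing terms: x(0) = 8,  x(1) = 26,  x(2) = 0,  x(3) = 26,  x(4) = 26,  x(5) = 18,  x(6) = 10,  x(7) = 28,  x(8) = 4,  x(9) = 32,  x(10) = 2,  x(11) = 0,  x(12) = 2,  x(13) = 2,  x(14) = 4,  x(15) = 6,  x(16) = 10,  x(17) = 16,  x(18) = 26,  x(19) = 8,  x(20) = 0,  x(21) = 8,  x(22) = 8,  x(23) = 16,  x(24) = 24,  x(25) = 6,  x(26) = 30,  x(27) = 2,  x(28) = 32,  x(29) = 0,  x(30) = 32,  x(31) = 32,  x(32) = 30,  x(33) = 28,  x(34) = 24,  x(35) = 18,  x(36) = 8,  x(37) = 26.
The sequence repeats with period 36.
(692 - 0) mod 36 = 8, so x(692) = x(8) = 4.

4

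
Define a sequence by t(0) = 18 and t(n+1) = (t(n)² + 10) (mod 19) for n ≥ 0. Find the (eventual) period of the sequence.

We have t(0) = 18, t(1) = 11, t(2) = 17, t(3) = 14, t(4) = 16, t(5) = 0, t(6) = 10, t(7) = 15, t(8) = 7, t(9) = 2, t(10) = 14.
Since t(10) = t(3) = 14, the sequence is eventually periodic: after a pre-period of length 3 it cycles with period 7.

7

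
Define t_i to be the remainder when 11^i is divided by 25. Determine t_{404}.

16

We have t_1 = 11, t_2 = 21, t_3 = 6, t_4 = 16, t_5 = 1, t_6 = 11.
The sequence repeats with period 5.
(404 - 1) mod 5 = 3, so t_{404} = t_4 = 16.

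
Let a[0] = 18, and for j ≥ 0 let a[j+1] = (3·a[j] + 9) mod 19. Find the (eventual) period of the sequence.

18

a[0] = 18; a[1] = 6; a[2] = 8; a[3] = 14; a[4] = 13; a[5] = 10; a[6] = 1; a[7] = 12; a[8] = 7; a[9] = 11; a[10] = 4; a[11] = 2; a[12] = 15; a[13] = 16; a[14] = 0; a[15] = 9; a[16] = 17; a[17] = 3; a[18] = 18.
Since a[18] = a[0] = 18, the sequence is periodic with period 18.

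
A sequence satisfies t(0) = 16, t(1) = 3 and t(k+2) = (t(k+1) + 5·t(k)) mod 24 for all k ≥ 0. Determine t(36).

16

Listing terms: t(0) = 16; t(1) = 3; t(2) = 11; t(3) = 2; t(4) = 9; t(5) = 19; t(6) = 16; t(7) = 15; t(8) = 23; t(9) = 2; t(10) = 21; t(11) = 7; t(12) = 16; t(13) = 3.
The sequence repeats with period 12.
(36 - 0) mod 12 = 0, so t(36) = t(0) = 16.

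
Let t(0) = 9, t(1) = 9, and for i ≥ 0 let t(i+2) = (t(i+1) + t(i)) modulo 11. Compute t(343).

5

Listing terms: t(0) = 9; t(1) = 9; t(2) = 7; t(3) = 5; t(4) = 1; t(5) = 6; t(6) = 7; t(7) = 2; t(8) = 9; t(9) = 0; t(10) = 9; t(11) = 9.
The sequence repeats with period 10.
So t(343) = t(0 + ((343-0) mod 10)) = t(3) = 5.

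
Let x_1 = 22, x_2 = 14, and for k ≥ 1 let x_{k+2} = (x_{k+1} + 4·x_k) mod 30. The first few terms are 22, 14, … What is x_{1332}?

x_1 = 22,  x_2 = 14,  x_3 = 12,  x_4 = 8,  x_5 = 26,  x_6 = 28,  x_7 = 12,  x_8 = 4,  x_9 = 22,  x_{10} = 8,  x_{11} = 6,  x_{12} = 8,  x_{13} = 2,  x_{14} = 4,  x_{15} = 12,  x_{16} = 28,  x_{17} = 16,  x_{18} = 8,  x_{19} = 12,  x_{20} = 14,  x_{21} = 2,  x_{22} = 28,  x_{23} = 6,  x_{24} = 28,  x_{25} = 22,  x_{26} = 14.
The sequence repeats with period 24.
So x_{1332} = x_{1 + ((1332-1) mod 24)} = x_{12} = 8.

8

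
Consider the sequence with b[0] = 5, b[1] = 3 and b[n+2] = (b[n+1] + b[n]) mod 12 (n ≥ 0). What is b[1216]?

b[0] = 5; b[1] = 3; b[2] = 8; b[3] = 11; b[4] = 7; b[5] = 6; b[6] = 1; b[7] = 7; b[8] = 8; b[9] = 3; b[10] = 11; b[11] = 2; b[12] = 1; b[13] = 3; b[14] = 4; b[15] = 7; b[16] = 11; b[17] = 6; b[18] = 5; b[19] = 11; b[20] = 4; b[21] = 3; b[22] = 7; b[23] = 10; b[24] = 5; b[25] = 3.
The sequence repeats with period 24.
So b[1216] = b[0 + ((1216-0) mod 24)] = b[16] = 11.

11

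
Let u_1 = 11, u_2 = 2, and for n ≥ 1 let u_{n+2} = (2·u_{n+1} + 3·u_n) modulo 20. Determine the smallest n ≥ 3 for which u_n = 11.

Computing terms: u_1 = 11, u_2 = 2, u_3 = 17, u_4 = 0, u_5 = 11, u_6 = 2.
Since (u_5, u_6) = (u_1, u_2) = (11, 2) (two consecutive terms determine the rest), the sequence is periodic with period 4.
The value 11 next appears (with n ≥ 3) at u_5.

5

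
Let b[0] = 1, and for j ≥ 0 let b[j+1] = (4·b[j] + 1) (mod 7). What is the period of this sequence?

3

Computing terms: b[0] = 1; b[1] = 5; b[2] = 0; b[3] = 1.
The sequence repeats with period 3.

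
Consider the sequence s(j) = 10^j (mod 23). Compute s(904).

We have s(1) = 10, s(2) = 8, s(3) = 11, s(4) = 18, s(5) = 19, s(6) = 6, s(7) = 14, s(8) = 2, s(9) = 20, s(10) = 16, s(11) = 22, s(12) = 13, s(13) = 15, s(14) = 12, s(15) = 5, s(16) = 4, s(17) = 17, s(18) = 9, s(19) = 21, s(20) = 3, s(21) = 7, s(22) = 1, s(23) = 10.
Since s(23) = s(1) = 10, the sequence is periodic with period 22.
(904 - 1) mod 22 = 1, so s(904) = s(2) = 8.

8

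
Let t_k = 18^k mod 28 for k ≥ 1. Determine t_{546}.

8

Listing terms: t_1 = 18; t_2 = 16; t_3 = 8; t_4 = 4; t_5 = 16.
Since t_5 = t_2 = 16, the sequence is eventually periodic: after a pre-period of length 1 it cycles with period 3.
For k ≥ 2, t_k depends only on (k - 2) mod 3. (546 - 2) mod 3 = 1, so t_{546} = t_3 = 8.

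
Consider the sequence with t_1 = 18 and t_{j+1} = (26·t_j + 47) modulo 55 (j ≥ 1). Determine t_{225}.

1

t_1 = 18; t_2 = 20; t_3 = 17; t_4 = 49; t_5 = 1; t_6 = 18.
Since t_6 = t_1 = 18, the sequence is periodic with period 5.
So t_{225} = t_{1 + ((225-1) mod 5)} = t_5 = 1.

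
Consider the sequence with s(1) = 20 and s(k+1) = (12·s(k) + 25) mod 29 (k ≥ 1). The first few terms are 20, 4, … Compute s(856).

2

Listing terms: s(1) = 20, s(2) = 4, s(3) = 15, s(4) = 2, s(5) = 20.
The sequence repeats with period 4.
So s(856) = s(1 + ((856-1) mod 4)) = s(4) = 2.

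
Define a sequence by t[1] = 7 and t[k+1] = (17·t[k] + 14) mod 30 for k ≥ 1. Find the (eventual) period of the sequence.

t[1] = 7,  t[2] = 13,  t[3] = 25,  t[4] = 19,  t[5] = 7.
Since t[5] = t[1] = 7, the sequence is periodic with period 4.

4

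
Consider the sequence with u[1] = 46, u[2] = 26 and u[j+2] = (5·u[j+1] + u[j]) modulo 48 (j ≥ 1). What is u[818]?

26

u[1] = 46, u[2] = 26, u[3] = 32, u[4] = 42, u[5] = 2, u[6] = 4, u[7] = 22, u[8] = 18, u[9] = 16, u[10] = 2, u[11] = 26, u[12] = 36, u[13] = 14, u[14] = 10, u[15] = 16, u[16] = 42, u[17] = 34, u[18] = 20, u[19] = 38, u[20] = 18, u[21] = 32, u[22] = 34, u[23] = 10, u[24] = 36, u[25] = 46, u[26] = 26.
Since (u[25], u[26]) = (u[1], u[2]) = (46, 26) (two consecutive terms determine the rest), the sequence is periodic with period 24.
So u[818] = u[1 + ((818-1) mod 24)] = u[2] = 26.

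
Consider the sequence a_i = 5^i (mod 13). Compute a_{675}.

Computing terms: a_1 = 5; a_2 = 12; a_3 = 8; a_4 = 1; a_5 = 5.
Since a_5 = a_1 = 5, the sequence is periodic with period 4.
So a_{675} = a_{1 + ((675-1) mod 4)} = a_3 = 8.

8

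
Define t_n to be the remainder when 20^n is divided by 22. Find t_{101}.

20

t_1 = 20,  t_2 = 4,  t_3 = 14,  t_4 = 16,  t_5 = 12,  t_6 = 20.
Since t_6 = t_1 = 20, the sequence is periodic with period 5.
So t_{101} = t_{1 + ((101-1) mod 5)} = t_1 = 20.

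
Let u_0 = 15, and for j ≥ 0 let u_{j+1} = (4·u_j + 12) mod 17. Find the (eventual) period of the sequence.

We have u_0 = 15; u_1 = 4; u_2 = 11; u_3 = 5; u_4 = 15.
The sequence repeats with period 4.

4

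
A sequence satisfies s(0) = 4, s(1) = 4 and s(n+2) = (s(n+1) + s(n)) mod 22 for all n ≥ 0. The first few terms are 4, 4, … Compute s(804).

We have s(0) = 4; s(1) = 4; s(2) = 8; s(3) = 12; s(4) = 20; s(5) = 10; s(6) = 8; s(7) = 18; s(8) = 4; s(9) = 0; s(10) = 4; s(11) = 4.
Since (s(10), s(11)) = (s(0), s(1)) = (4, 4) (two consecutive terms determine the rest), the sequence is periodic with period 10.
(804 - 0) mod 10 = 4, so s(804) = s(4) = 20.

20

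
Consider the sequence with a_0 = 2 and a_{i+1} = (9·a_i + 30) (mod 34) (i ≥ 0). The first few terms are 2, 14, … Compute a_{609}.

14

a_0 = 2,  a_1 = 14,  a_2 = 20,  a_3 = 6,  a_4 = 16,  a_5 = 4,  a_6 = 32,  a_7 = 12,  a_8 = 2.
The sequence repeats with period 8.
(609 - 0) mod 8 = 1, so a_{609} = a_1 = 14.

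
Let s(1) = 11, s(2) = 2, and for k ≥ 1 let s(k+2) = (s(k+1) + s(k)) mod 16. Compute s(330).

s(1) = 11, s(2) = 2, s(3) = 13, s(4) = 15, s(5) = 12, s(6) = 11, s(7) = 7, s(8) = 2, s(9) = 9, s(10) = 11, s(11) = 4, s(12) = 15, s(13) = 3, s(14) = 2, s(15) = 5, s(16) = 7, s(17) = 12, s(18) = 3, s(19) = 15, s(20) = 2, s(21) = 1, s(22) = 3, s(23) = 4, s(24) = 7, s(25) = 11, s(26) = 2.
The sequence repeats with period 24.
So s(330) = s(1 + ((330-1) mod 24)) = s(18) = 3.

3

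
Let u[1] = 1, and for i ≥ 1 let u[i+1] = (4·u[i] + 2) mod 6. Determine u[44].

0

u[1] = 1, u[2] = 0, u[3] = 2, u[4] = 4, u[5] = 0.
Since u[5] = u[2] = 0, the sequence is eventually periodic: after a pre-period of length 1 it cycles with period 3.
For i ≥ 2, u[i] depends only on (i - 2) mod 3. (44 - 2) mod 3 = 0, so u[44] = u[2] = 0.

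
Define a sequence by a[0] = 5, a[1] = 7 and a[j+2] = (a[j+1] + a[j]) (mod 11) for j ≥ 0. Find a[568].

a[0] = 5; a[1] = 7; a[2] = 1; a[3] = 8; a[4] = 9; a[5] = 6; a[6] = 4; a[7] = 10; a[8] = 3; a[9] = 2; a[10] = 5; a[11] = 7.
Since (a[10], a[11]) = (a[0], a[1]) = (5, 7) (two consecutive terms determine the rest), the sequence is periodic with period 10.
(568 - 0) mod 10 = 8, so a[568] = a[8] = 3.

3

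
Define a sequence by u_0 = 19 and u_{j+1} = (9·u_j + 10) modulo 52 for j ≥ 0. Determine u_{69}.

u_0 = 19; u_1 = 25; u_2 = 27; u_3 = 45; u_4 = 51; u_5 = 1; u_6 = 19.
The sequence repeats with period 6.
(69 - 0) mod 6 = 3, so u_{69} = u_3 = 45.

45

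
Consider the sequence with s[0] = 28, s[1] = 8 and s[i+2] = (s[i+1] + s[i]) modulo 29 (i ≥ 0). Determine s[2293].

19

Listing terms: s[0] = 28, s[1] = 8, s[2] = 7, s[3] = 15, s[4] = 22, s[5] = 8, s[6] = 1, s[7] = 9, s[8] = 10, s[9] = 19, s[10] = 0, s[11] = 19, s[12] = 19, s[13] = 9, s[14] = 28, s[15] = 8.
The sequence repeats with period 14.
(2293 - 0) mod 14 = 11, so s[2293] = s[11] = 19.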